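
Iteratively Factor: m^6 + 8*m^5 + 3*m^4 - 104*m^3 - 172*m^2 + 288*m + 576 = (m - 2)*(m^5 + 10*m^4 + 23*m^3 - 58*m^2 - 288*m - 288) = (m - 2)*(m + 2)*(m^4 + 8*m^3 + 7*m^2 - 72*m - 144) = (m - 2)*(m + 2)*(m + 4)*(m^3 + 4*m^2 - 9*m - 36) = (m - 3)*(m - 2)*(m + 2)*(m + 4)*(m^2 + 7*m + 12) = (m - 3)*(m - 2)*(m + 2)*(m + 4)^2*(m + 3)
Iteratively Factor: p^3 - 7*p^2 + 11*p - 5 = (p - 1)*(p^2 - 6*p + 5) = (p - 5)*(p - 1)*(p - 1)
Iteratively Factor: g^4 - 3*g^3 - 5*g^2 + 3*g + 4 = (g + 1)*(g^3 - 4*g^2 - g + 4) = (g + 1)^2*(g^2 - 5*g + 4) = (g - 4)*(g + 1)^2*(g - 1)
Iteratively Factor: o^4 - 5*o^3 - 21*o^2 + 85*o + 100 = (o + 1)*(o^3 - 6*o^2 - 15*o + 100) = (o - 5)*(o + 1)*(o^2 - o - 20) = (o - 5)*(o + 1)*(o + 4)*(o - 5)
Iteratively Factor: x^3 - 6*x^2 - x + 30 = (x + 2)*(x^2 - 8*x + 15) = (x - 5)*(x + 2)*(x - 3)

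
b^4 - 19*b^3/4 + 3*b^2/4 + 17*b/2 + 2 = (b - 4)*(b - 2)*(b + 1/4)*(b + 1)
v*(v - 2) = v^2 - 2*v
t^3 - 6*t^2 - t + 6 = (t - 6)*(t - 1)*(t + 1)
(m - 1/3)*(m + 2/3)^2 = m^3 + m^2 - 4/27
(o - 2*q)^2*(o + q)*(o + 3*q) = o^4 - 9*o^2*q^2 + 4*o*q^3 + 12*q^4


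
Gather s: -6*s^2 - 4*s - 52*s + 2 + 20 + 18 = -6*s^2 - 56*s + 40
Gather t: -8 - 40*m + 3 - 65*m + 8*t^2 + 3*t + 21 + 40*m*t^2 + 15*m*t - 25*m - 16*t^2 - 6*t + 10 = -130*m + t^2*(40*m - 8) + t*(15*m - 3) + 26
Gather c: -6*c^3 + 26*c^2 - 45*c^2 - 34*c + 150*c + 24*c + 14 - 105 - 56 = -6*c^3 - 19*c^2 + 140*c - 147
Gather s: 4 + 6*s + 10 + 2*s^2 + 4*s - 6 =2*s^2 + 10*s + 8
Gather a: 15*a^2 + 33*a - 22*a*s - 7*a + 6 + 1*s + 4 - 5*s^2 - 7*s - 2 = 15*a^2 + a*(26 - 22*s) - 5*s^2 - 6*s + 8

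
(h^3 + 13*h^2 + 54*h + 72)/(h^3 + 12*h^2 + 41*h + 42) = (h^2 + 10*h + 24)/(h^2 + 9*h + 14)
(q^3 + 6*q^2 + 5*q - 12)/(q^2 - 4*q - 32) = (q^2 + 2*q - 3)/(q - 8)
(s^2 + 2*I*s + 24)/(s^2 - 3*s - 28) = (s^2 + 2*I*s + 24)/(s^2 - 3*s - 28)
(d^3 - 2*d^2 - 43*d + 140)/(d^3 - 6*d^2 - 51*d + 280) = (d - 4)/(d - 8)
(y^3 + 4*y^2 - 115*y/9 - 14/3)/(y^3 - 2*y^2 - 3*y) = (-9*y^3 - 36*y^2 + 115*y + 42)/(9*y*(-y^2 + 2*y + 3))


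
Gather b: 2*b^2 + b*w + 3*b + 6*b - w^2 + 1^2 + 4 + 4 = 2*b^2 + b*(w + 9) - w^2 + 9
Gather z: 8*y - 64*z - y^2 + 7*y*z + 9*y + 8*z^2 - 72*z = -y^2 + 17*y + 8*z^2 + z*(7*y - 136)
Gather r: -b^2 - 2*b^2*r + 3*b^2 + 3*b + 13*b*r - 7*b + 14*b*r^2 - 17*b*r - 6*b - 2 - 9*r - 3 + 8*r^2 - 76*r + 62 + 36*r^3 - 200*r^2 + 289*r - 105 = 2*b^2 - 10*b + 36*r^3 + r^2*(14*b - 192) + r*(-2*b^2 - 4*b + 204) - 48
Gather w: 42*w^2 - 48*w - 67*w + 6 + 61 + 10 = 42*w^2 - 115*w + 77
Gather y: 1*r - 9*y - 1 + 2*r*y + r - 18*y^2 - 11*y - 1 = 2*r - 18*y^2 + y*(2*r - 20) - 2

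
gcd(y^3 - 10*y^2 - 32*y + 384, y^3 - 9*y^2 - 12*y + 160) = y - 8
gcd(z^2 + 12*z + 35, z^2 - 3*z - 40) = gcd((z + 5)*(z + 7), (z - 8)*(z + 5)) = z + 5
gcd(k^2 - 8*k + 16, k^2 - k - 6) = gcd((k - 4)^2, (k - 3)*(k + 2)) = 1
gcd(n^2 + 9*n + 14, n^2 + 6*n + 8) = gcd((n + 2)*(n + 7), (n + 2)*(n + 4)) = n + 2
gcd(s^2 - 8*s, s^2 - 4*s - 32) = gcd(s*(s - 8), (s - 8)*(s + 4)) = s - 8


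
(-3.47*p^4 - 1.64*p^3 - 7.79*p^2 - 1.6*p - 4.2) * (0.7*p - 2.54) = -2.429*p^5 + 7.6658*p^4 - 1.2874*p^3 + 18.6666*p^2 + 1.124*p + 10.668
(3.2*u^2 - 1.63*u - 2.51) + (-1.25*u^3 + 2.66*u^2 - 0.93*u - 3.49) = -1.25*u^3 + 5.86*u^2 - 2.56*u - 6.0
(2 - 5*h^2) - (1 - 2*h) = -5*h^2 + 2*h + 1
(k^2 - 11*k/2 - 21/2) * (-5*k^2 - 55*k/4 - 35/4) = -5*k^4 + 55*k^3/4 + 955*k^2/8 + 385*k/2 + 735/8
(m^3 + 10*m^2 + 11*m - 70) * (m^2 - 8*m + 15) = m^5 + 2*m^4 - 54*m^3 - 8*m^2 + 725*m - 1050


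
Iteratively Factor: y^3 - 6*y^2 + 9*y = (y - 3)*(y^2 - 3*y) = (y - 3)^2*(y)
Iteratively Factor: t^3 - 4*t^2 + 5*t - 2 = (t - 1)*(t^2 - 3*t + 2) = (t - 1)^2*(t - 2)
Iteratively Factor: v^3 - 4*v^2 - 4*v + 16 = (v - 2)*(v^2 - 2*v - 8) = (v - 2)*(v + 2)*(v - 4)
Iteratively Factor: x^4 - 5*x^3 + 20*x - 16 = (x - 4)*(x^3 - x^2 - 4*x + 4) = (x - 4)*(x + 2)*(x^2 - 3*x + 2) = (x - 4)*(x - 1)*(x + 2)*(x - 2)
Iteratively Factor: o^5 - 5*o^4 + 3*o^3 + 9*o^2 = (o)*(o^4 - 5*o^3 + 3*o^2 + 9*o) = o*(o - 3)*(o^3 - 2*o^2 - 3*o) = o*(o - 3)*(o + 1)*(o^2 - 3*o) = o*(o - 3)^2*(o + 1)*(o)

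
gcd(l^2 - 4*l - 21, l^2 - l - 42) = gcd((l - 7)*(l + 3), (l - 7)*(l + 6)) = l - 7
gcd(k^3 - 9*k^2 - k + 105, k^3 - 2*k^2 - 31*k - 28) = k - 7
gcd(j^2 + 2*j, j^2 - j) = j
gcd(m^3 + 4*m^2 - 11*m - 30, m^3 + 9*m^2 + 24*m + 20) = m^2 + 7*m + 10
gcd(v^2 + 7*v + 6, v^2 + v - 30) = v + 6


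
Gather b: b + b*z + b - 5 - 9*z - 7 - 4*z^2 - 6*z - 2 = b*(z + 2) - 4*z^2 - 15*z - 14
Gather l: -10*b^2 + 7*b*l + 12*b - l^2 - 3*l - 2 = -10*b^2 + 12*b - l^2 + l*(7*b - 3) - 2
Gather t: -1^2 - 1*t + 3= 2 - t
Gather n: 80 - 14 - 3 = 63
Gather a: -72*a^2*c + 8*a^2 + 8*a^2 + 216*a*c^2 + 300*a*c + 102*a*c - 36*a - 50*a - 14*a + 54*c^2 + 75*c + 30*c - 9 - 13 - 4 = a^2*(16 - 72*c) + a*(216*c^2 + 402*c - 100) + 54*c^2 + 105*c - 26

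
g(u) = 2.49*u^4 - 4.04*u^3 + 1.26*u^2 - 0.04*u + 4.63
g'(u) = 9.96*u^3 - 12.12*u^2 + 2.52*u - 0.04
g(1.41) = 5.60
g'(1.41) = 7.34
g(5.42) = 1546.98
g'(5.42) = 1243.41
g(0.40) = 4.62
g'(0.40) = -0.33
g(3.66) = 270.10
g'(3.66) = 335.15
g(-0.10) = 4.65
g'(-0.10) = -0.42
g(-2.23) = 117.36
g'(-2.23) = -176.38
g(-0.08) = 4.64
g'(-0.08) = -0.32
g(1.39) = 5.45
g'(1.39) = 6.79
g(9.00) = 13498.06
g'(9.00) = 6301.76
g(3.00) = 108.46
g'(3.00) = 167.36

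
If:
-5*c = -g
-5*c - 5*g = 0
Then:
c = 0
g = 0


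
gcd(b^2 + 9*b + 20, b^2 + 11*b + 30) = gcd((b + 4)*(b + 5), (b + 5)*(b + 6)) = b + 5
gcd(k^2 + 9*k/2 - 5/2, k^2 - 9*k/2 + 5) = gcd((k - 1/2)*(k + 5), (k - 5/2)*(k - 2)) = 1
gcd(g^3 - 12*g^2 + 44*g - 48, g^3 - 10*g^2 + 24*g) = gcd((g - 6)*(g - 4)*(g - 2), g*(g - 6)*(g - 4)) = g^2 - 10*g + 24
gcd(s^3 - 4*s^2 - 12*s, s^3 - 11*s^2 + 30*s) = s^2 - 6*s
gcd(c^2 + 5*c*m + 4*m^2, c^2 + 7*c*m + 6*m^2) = c + m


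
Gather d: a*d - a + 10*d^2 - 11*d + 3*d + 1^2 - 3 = -a + 10*d^2 + d*(a - 8) - 2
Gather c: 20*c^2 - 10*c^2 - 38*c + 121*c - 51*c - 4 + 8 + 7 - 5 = 10*c^2 + 32*c + 6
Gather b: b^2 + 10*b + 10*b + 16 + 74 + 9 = b^2 + 20*b + 99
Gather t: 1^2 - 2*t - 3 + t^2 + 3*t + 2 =t^2 + t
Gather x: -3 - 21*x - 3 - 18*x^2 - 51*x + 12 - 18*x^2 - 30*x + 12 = -36*x^2 - 102*x + 18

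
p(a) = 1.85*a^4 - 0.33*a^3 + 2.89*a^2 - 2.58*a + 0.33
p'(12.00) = 12711.42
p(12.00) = 38176.89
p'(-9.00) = -5529.39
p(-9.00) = 12636.06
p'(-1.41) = -33.44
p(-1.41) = 17.95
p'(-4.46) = -704.55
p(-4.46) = 830.60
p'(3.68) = 374.07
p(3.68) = 352.81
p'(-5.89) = -1583.06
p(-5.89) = 2409.77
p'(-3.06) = -241.57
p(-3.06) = 206.94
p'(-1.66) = -48.75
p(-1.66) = 28.13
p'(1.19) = 15.37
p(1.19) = 4.51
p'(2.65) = 143.50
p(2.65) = 98.88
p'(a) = 7.4*a^3 - 0.99*a^2 + 5.78*a - 2.58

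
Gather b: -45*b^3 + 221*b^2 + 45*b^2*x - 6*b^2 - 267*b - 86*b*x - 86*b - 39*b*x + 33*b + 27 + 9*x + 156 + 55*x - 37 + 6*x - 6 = -45*b^3 + b^2*(45*x + 215) + b*(-125*x - 320) + 70*x + 140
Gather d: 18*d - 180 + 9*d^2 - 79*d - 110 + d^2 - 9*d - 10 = 10*d^2 - 70*d - 300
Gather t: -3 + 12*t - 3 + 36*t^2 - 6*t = 36*t^2 + 6*t - 6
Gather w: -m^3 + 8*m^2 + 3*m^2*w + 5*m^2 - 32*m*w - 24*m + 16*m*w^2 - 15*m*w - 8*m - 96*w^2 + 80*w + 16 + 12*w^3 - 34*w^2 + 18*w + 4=-m^3 + 13*m^2 - 32*m + 12*w^3 + w^2*(16*m - 130) + w*(3*m^2 - 47*m + 98) + 20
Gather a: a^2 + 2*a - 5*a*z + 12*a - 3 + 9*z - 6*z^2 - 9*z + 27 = a^2 + a*(14 - 5*z) - 6*z^2 + 24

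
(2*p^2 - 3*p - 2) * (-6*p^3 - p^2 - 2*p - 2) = -12*p^5 + 16*p^4 + 11*p^3 + 4*p^2 + 10*p + 4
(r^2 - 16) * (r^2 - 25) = r^4 - 41*r^2 + 400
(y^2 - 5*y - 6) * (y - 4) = y^3 - 9*y^2 + 14*y + 24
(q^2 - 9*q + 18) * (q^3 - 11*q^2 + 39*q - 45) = q^5 - 20*q^4 + 156*q^3 - 594*q^2 + 1107*q - 810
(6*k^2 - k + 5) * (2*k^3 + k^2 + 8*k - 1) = 12*k^5 + 4*k^4 + 57*k^3 - 9*k^2 + 41*k - 5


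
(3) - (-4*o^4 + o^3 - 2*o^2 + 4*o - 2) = 4*o^4 - o^3 + 2*o^2 - 4*o + 5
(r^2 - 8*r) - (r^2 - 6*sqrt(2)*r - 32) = -8*r + 6*sqrt(2)*r + 32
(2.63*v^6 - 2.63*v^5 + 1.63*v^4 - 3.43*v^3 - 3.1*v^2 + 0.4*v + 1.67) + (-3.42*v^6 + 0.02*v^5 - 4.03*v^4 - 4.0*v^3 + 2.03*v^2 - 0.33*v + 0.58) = -0.79*v^6 - 2.61*v^5 - 2.4*v^4 - 7.43*v^3 - 1.07*v^2 + 0.07*v + 2.25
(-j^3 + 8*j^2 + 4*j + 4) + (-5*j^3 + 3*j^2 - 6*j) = -6*j^3 + 11*j^2 - 2*j + 4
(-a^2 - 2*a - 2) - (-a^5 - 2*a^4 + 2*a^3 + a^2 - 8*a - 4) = a^5 + 2*a^4 - 2*a^3 - 2*a^2 + 6*a + 2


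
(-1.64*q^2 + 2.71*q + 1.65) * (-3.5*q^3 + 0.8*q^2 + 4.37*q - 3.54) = 5.74*q^5 - 10.797*q^4 - 10.7738*q^3 + 18.9683*q^2 - 2.3829*q - 5.841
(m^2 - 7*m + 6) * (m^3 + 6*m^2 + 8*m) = m^5 - m^4 - 28*m^3 - 20*m^2 + 48*m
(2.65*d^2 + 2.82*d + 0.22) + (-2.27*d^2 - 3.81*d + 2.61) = 0.38*d^2 - 0.99*d + 2.83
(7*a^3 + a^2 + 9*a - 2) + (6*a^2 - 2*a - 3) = 7*a^3 + 7*a^2 + 7*a - 5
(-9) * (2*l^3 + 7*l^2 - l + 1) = -18*l^3 - 63*l^2 + 9*l - 9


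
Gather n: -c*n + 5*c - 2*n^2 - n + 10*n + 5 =5*c - 2*n^2 + n*(9 - c) + 5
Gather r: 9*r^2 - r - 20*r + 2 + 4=9*r^2 - 21*r + 6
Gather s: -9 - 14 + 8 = -15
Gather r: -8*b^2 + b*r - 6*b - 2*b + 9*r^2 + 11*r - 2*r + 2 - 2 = -8*b^2 - 8*b + 9*r^2 + r*(b + 9)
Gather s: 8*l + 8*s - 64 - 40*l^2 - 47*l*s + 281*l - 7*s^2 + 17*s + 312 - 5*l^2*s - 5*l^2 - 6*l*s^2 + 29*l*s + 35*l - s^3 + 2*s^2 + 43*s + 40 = -45*l^2 + 324*l - s^3 + s^2*(-6*l - 5) + s*(-5*l^2 - 18*l + 68) + 288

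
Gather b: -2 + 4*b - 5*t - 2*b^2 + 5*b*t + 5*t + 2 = -2*b^2 + b*(5*t + 4)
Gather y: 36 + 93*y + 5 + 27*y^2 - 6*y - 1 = 27*y^2 + 87*y + 40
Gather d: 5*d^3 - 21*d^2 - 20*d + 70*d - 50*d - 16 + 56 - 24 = 5*d^3 - 21*d^2 + 16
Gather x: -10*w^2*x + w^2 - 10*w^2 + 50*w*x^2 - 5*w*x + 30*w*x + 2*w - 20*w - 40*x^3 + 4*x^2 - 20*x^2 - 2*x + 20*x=-9*w^2 - 18*w - 40*x^3 + x^2*(50*w - 16) + x*(-10*w^2 + 25*w + 18)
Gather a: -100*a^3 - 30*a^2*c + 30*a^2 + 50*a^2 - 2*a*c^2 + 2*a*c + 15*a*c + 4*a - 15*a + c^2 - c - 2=-100*a^3 + a^2*(80 - 30*c) + a*(-2*c^2 + 17*c - 11) + c^2 - c - 2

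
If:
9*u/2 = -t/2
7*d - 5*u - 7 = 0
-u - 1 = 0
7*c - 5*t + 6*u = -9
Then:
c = 6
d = 2/7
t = 9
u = -1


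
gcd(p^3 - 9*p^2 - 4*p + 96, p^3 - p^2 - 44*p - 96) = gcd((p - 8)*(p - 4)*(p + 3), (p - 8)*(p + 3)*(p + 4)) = p^2 - 5*p - 24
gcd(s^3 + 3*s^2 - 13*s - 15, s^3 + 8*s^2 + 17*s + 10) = s^2 + 6*s + 5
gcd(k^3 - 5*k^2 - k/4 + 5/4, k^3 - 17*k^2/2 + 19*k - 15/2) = k^2 - 11*k/2 + 5/2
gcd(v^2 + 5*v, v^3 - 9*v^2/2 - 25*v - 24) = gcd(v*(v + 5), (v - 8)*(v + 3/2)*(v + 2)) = 1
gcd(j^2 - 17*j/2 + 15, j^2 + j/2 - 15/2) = j - 5/2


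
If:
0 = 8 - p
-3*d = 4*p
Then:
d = -32/3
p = 8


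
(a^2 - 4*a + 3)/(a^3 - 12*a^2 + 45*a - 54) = (a - 1)/(a^2 - 9*a + 18)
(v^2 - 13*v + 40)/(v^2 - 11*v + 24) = (v - 5)/(v - 3)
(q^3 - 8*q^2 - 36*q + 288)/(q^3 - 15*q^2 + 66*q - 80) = (q^2 - 36)/(q^2 - 7*q + 10)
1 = 1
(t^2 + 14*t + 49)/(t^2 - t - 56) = (t + 7)/(t - 8)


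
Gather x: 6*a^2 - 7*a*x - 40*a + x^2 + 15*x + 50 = 6*a^2 - 40*a + x^2 + x*(15 - 7*a) + 50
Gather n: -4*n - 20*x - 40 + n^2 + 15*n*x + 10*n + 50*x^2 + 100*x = n^2 + n*(15*x + 6) + 50*x^2 + 80*x - 40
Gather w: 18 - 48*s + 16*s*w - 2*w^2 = 16*s*w - 48*s - 2*w^2 + 18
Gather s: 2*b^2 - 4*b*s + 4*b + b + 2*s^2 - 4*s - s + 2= 2*b^2 + 5*b + 2*s^2 + s*(-4*b - 5) + 2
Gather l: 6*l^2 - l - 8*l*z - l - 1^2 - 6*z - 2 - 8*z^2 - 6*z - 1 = 6*l^2 + l*(-8*z - 2) - 8*z^2 - 12*z - 4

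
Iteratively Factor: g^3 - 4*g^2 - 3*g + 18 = (g + 2)*(g^2 - 6*g + 9) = (g - 3)*(g + 2)*(g - 3)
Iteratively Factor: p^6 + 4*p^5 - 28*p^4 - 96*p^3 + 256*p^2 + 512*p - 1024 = (p - 2)*(p^5 + 6*p^4 - 16*p^3 - 128*p^2 + 512) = (p - 2)^2*(p^4 + 8*p^3 - 128*p - 256) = (p - 2)^2*(p + 4)*(p^3 + 4*p^2 - 16*p - 64) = (p - 2)^2*(p + 4)^2*(p^2 - 16) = (p - 4)*(p - 2)^2*(p + 4)^2*(p + 4)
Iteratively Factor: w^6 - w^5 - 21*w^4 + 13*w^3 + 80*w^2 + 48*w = (w - 4)*(w^5 + 3*w^4 - 9*w^3 - 23*w^2 - 12*w) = (w - 4)*(w + 1)*(w^4 + 2*w^3 - 11*w^2 - 12*w) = (w - 4)*(w - 3)*(w + 1)*(w^3 + 5*w^2 + 4*w) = w*(w - 4)*(w - 3)*(w + 1)*(w^2 + 5*w + 4) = w*(w - 4)*(w - 3)*(w + 1)*(w + 4)*(w + 1)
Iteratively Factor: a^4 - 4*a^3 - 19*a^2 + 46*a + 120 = (a + 3)*(a^3 - 7*a^2 + 2*a + 40) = (a + 2)*(a + 3)*(a^2 - 9*a + 20) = (a - 4)*(a + 2)*(a + 3)*(a - 5)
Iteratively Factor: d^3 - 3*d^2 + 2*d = (d - 1)*(d^2 - 2*d) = d*(d - 1)*(d - 2)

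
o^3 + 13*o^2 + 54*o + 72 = (o + 3)*(o + 4)*(o + 6)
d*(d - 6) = d^2 - 6*d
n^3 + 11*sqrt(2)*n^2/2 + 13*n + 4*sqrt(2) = (n + sqrt(2)/2)*(n + sqrt(2))*(n + 4*sqrt(2))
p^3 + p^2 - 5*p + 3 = (p - 1)^2*(p + 3)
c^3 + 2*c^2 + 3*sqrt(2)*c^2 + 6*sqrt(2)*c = c*(c + 2)*(c + 3*sqrt(2))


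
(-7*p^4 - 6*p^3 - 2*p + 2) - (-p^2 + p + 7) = -7*p^4 - 6*p^3 + p^2 - 3*p - 5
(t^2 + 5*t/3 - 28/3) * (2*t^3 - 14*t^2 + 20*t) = 2*t^5 - 32*t^4/3 - 22*t^3 + 164*t^2 - 560*t/3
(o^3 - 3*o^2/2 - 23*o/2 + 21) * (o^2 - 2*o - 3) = o^5 - 7*o^4/2 - 23*o^3/2 + 97*o^2/2 - 15*o/2 - 63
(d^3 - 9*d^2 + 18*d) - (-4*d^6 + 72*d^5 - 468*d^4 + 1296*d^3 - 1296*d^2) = 4*d^6 - 72*d^5 + 468*d^4 - 1295*d^3 + 1287*d^2 + 18*d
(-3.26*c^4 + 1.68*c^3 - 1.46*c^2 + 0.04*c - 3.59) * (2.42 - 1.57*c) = 5.1182*c^5 - 10.5268*c^4 + 6.3578*c^3 - 3.596*c^2 + 5.7331*c - 8.6878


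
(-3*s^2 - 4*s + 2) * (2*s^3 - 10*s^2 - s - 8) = -6*s^5 + 22*s^4 + 47*s^3 + 8*s^2 + 30*s - 16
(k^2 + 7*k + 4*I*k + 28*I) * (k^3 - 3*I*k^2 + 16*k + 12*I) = k^5 + 7*k^4 + I*k^4 + 28*k^3 + 7*I*k^3 + 196*k^2 + 76*I*k^2 - 48*k + 532*I*k - 336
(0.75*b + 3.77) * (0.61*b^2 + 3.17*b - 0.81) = 0.4575*b^3 + 4.6772*b^2 + 11.3434*b - 3.0537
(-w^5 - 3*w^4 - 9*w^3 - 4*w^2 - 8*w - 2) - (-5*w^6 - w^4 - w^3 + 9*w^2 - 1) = 5*w^6 - w^5 - 2*w^4 - 8*w^3 - 13*w^2 - 8*w - 1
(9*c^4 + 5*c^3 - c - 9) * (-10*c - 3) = -90*c^5 - 77*c^4 - 15*c^3 + 10*c^2 + 93*c + 27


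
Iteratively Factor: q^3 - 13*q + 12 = (q - 3)*(q^2 + 3*q - 4) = (q - 3)*(q + 4)*(q - 1)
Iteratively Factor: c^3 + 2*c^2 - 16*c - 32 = (c - 4)*(c^2 + 6*c + 8) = (c - 4)*(c + 4)*(c + 2)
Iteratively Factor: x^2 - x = (x)*(x - 1)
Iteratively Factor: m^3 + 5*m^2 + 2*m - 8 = (m + 2)*(m^2 + 3*m - 4) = (m + 2)*(m + 4)*(m - 1)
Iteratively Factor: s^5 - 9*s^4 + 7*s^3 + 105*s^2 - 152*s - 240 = (s - 5)*(s^4 - 4*s^3 - 13*s^2 + 40*s + 48) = (s - 5)*(s - 4)*(s^3 - 13*s - 12) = (s - 5)*(s - 4)*(s + 1)*(s^2 - s - 12) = (s - 5)*(s - 4)^2*(s + 1)*(s + 3)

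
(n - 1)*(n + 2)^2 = n^3 + 3*n^2 - 4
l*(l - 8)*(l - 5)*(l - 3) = l^4 - 16*l^3 + 79*l^2 - 120*l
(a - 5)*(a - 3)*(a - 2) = a^3 - 10*a^2 + 31*a - 30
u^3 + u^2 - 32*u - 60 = (u - 6)*(u + 2)*(u + 5)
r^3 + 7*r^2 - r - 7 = (r - 1)*(r + 1)*(r + 7)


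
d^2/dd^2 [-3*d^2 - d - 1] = -6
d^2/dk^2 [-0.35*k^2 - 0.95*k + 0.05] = -0.700000000000000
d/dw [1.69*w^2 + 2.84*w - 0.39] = 3.38*w + 2.84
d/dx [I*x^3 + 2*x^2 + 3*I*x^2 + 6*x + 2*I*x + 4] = 3*I*x^2 + x*(4 + 6*I) + 6 + 2*I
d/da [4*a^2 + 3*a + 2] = 8*a + 3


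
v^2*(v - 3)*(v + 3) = v^4 - 9*v^2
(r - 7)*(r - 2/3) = r^2 - 23*r/3 + 14/3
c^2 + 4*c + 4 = (c + 2)^2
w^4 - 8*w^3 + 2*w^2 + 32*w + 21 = (w - 7)*(w - 3)*(w + 1)^2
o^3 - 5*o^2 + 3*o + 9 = (o - 3)^2*(o + 1)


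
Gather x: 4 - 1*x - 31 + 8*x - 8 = 7*x - 35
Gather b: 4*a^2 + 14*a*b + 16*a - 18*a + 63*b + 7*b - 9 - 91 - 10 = 4*a^2 - 2*a + b*(14*a + 70) - 110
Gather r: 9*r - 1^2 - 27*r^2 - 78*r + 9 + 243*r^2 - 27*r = 216*r^2 - 96*r + 8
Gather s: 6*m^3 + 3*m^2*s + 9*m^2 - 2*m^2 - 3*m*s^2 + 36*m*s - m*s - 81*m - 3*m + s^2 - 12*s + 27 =6*m^3 + 7*m^2 - 84*m + s^2*(1 - 3*m) + s*(3*m^2 + 35*m - 12) + 27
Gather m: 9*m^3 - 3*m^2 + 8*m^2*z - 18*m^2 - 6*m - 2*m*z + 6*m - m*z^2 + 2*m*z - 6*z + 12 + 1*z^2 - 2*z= 9*m^3 + m^2*(8*z - 21) - m*z^2 + z^2 - 8*z + 12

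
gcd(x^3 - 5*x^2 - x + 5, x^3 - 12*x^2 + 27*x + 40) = x^2 - 4*x - 5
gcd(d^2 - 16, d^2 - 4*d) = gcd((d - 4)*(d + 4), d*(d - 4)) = d - 4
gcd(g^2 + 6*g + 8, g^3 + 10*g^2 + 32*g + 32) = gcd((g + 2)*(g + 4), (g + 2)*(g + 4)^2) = g^2 + 6*g + 8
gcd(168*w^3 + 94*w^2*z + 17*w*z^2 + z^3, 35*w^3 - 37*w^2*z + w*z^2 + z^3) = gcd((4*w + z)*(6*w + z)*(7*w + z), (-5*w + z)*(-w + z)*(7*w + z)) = 7*w + z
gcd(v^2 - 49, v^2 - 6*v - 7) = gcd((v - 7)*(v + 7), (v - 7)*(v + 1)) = v - 7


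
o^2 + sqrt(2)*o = o*(o + sqrt(2))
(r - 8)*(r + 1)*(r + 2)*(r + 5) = r^4 - 47*r^2 - 126*r - 80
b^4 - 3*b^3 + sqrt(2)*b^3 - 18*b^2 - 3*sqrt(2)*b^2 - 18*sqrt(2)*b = b*(b - 6)*(b + 3)*(b + sqrt(2))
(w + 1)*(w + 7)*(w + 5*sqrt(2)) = w^3 + 5*sqrt(2)*w^2 + 8*w^2 + 7*w + 40*sqrt(2)*w + 35*sqrt(2)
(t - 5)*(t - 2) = t^2 - 7*t + 10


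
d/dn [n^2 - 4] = 2*n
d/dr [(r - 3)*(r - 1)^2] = (r - 1)*(3*r - 7)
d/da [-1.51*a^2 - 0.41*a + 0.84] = -3.02*a - 0.41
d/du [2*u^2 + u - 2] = 4*u + 1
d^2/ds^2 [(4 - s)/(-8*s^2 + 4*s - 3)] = 8*(3*(3 - 2*s)*(8*s^2 - 4*s + 3) + 4*(s - 4)*(4*s - 1)^2)/(8*s^2 - 4*s + 3)^3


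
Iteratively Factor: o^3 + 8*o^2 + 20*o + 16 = (o + 2)*(o^2 + 6*o + 8) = (o + 2)^2*(o + 4)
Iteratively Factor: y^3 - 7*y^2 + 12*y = (y - 4)*(y^2 - 3*y) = y*(y - 4)*(y - 3)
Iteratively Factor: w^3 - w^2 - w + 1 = (w + 1)*(w^2 - 2*w + 1) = (w - 1)*(w + 1)*(w - 1)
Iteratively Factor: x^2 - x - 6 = (x - 3)*(x + 2)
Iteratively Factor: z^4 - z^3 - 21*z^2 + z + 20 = (z - 5)*(z^3 + 4*z^2 - z - 4) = (z - 5)*(z + 4)*(z^2 - 1) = (z - 5)*(z - 1)*(z + 4)*(z + 1)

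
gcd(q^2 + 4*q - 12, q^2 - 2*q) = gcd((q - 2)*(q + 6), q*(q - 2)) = q - 2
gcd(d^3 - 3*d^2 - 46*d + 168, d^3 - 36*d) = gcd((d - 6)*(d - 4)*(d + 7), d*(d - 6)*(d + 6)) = d - 6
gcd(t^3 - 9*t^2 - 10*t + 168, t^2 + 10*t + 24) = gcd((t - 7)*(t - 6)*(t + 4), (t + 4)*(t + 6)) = t + 4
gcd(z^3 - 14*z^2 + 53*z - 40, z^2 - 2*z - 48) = z - 8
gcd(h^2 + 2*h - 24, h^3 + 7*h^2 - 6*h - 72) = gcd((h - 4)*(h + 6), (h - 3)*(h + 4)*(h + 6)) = h + 6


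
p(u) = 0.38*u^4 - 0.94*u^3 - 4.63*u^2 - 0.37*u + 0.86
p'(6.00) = 170.87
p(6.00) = 121.40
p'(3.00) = -12.49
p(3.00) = -36.52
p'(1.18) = -12.73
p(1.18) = -6.83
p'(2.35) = -17.98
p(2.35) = -26.19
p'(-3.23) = -51.10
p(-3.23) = 26.79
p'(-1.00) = 4.55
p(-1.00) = -2.08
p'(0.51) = -5.62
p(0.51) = -0.63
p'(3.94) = 12.34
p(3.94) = -38.39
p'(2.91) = -13.74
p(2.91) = -35.34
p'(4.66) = 49.06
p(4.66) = -17.33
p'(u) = 1.52*u^3 - 2.82*u^2 - 9.26*u - 0.37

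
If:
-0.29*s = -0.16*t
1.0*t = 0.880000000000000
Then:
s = 0.49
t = 0.88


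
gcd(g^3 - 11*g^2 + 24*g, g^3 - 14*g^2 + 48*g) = g^2 - 8*g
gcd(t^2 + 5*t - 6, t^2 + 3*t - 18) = t + 6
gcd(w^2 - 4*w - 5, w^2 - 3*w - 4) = w + 1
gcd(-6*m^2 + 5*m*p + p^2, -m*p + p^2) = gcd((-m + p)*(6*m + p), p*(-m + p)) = -m + p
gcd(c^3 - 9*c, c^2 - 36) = 1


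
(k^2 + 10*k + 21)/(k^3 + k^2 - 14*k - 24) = (k + 7)/(k^2 - 2*k - 8)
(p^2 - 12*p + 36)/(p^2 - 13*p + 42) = (p - 6)/(p - 7)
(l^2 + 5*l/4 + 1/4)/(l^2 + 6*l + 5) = (l + 1/4)/(l + 5)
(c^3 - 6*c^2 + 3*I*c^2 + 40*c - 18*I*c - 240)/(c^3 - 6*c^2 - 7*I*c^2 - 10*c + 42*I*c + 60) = (c + 8*I)/(c - 2*I)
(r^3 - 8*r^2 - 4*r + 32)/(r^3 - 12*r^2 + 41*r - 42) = (r^2 - 6*r - 16)/(r^2 - 10*r + 21)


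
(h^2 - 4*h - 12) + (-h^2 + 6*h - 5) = 2*h - 17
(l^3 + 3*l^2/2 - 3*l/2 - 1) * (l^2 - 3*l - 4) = l^5 - 3*l^4/2 - 10*l^3 - 5*l^2/2 + 9*l + 4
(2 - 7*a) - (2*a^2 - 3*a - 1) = -2*a^2 - 4*a + 3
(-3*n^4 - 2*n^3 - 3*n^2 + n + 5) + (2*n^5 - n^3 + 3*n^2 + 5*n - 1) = 2*n^5 - 3*n^4 - 3*n^3 + 6*n + 4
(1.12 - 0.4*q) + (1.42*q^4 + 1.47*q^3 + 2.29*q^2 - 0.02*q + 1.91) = 1.42*q^4 + 1.47*q^3 + 2.29*q^2 - 0.42*q + 3.03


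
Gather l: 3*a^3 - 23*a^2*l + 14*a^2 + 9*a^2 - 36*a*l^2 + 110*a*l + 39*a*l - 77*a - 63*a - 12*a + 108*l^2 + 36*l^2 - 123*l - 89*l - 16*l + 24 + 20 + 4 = 3*a^3 + 23*a^2 - 152*a + l^2*(144 - 36*a) + l*(-23*a^2 + 149*a - 228) + 48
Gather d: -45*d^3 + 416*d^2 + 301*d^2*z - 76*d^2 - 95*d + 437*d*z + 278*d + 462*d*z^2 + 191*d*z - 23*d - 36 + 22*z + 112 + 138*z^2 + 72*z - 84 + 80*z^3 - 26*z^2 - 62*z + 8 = -45*d^3 + d^2*(301*z + 340) + d*(462*z^2 + 628*z + 160) + 80*z^3 + 112*z^2 + 32*z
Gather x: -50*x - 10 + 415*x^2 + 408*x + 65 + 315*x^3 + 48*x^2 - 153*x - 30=315*x^3 + 463*x^2 + 205*x + 25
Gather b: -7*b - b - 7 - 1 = -8*b - 8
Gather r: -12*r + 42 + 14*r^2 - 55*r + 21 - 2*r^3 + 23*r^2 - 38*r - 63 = -2*r^3 + 37*r^2 - 105*r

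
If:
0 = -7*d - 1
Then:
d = -1/7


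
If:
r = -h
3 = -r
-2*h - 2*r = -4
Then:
No Solution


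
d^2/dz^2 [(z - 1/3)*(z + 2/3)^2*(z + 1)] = 12*z^2 + 12*z + 2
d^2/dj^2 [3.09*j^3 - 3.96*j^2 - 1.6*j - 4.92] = 18.54*j - 7.92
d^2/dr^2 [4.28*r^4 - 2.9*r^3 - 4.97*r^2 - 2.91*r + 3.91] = 51.36*r^2 - 17.4*r - 9.94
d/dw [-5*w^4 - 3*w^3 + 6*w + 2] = -20*w^3 - 9*w^2 + 6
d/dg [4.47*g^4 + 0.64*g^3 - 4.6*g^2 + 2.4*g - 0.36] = 17.88*g^3 + 1.92*g^2 - 9.2*g + 2.4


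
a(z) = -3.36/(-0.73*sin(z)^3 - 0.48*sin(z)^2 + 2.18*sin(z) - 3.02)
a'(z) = -3.36*(2.19*sin(z)^2*cos(z) + 0.96*sin(z)*cos(z) - 2.18*cos(z))/(-0.73*sin(z)^3 - 0.48*sin(z)^2 + 2.18*sin(z) - 3.02)^2 = (-7.3584*sin(z)^2 - 3.2256*sin(z) + 7.3248)*cos(z)/(0.73*sin(z)^3 + 0.48*sin(z)^2 - 2.18*sin(z) + 3.02)^2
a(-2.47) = 0.77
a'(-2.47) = -0.26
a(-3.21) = 1.17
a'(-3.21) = -0.85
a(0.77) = 1.70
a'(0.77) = 0.28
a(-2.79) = 0.88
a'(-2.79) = -0.49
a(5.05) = 0.69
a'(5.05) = 0.05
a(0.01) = 1.12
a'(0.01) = 0.81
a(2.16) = 1.72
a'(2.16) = 0.06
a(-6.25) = 1.14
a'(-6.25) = 0.83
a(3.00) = 1.23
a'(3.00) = -0.90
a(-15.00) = 0.76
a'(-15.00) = -0.24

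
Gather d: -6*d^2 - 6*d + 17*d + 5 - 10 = -6*d^2 + 11*d - 5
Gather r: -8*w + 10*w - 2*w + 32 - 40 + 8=0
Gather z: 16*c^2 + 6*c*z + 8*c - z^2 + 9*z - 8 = 16*c^2 + 8*c - z^2 + z*(6*c + 9) - 8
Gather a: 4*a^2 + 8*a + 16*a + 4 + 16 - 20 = 4*a^2 + 24*a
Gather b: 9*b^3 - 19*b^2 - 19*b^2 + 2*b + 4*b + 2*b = 9*b^3 - 38*b^2 + 8*b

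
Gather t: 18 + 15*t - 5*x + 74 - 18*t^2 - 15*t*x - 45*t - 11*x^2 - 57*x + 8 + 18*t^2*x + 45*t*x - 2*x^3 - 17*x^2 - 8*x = t^2*(18*x - 18) + t*(30*x - 30) - 2*x^3 - 28*x^2 - 70*x + 100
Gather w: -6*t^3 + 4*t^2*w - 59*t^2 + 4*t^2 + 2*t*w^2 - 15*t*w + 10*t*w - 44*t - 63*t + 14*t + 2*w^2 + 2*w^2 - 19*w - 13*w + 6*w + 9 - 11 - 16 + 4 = -6*t^3 - 55*t^2 - 93*t + w^2*(2*t + 4) + w*(4*t^2 - 5*t - 26) - 14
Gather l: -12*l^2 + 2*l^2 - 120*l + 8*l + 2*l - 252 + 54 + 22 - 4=-10*l^2 - 110*l - 180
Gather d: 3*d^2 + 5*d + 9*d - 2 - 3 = 3*d^2 + 14*d - 5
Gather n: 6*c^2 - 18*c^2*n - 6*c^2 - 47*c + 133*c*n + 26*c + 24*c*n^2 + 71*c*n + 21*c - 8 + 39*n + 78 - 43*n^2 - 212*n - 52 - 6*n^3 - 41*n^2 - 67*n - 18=-6*n^3 + n^2*(24*c - 84) + n*(-18*c^2 + 204*c - 240)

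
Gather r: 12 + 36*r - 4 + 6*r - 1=42*r + 7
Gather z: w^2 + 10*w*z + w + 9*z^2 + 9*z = w^2 + w + 9*z^2 + z*(10*w + 9)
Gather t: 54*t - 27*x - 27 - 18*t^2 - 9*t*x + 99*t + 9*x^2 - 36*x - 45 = -18*t^2 + t*(153 - 9*x) + 9*x^2 - 63*x - 72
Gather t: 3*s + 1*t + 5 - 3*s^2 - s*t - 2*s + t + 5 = -3*s^2 + s + t*(2 - s) + 10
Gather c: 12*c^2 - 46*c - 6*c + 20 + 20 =12*c^2 - 52*c + 40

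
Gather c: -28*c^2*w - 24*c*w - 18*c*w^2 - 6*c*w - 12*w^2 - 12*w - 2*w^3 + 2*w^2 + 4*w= -28*c^2*w + c*(-18*w^2 - 30*w) - 2*w^3 - 10*w^2 - 8*w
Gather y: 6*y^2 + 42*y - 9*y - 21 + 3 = 6*y^2 + 33*y - 18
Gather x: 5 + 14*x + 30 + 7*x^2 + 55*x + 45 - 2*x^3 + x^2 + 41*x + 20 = -2*x^3 + 8*x^2 + 110*x + 100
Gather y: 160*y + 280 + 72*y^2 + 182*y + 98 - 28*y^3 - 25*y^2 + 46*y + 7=-28*y^3 + 47*y^2 + 388*y + 385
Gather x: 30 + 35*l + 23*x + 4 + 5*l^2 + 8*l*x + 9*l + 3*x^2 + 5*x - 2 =5*l^2 + 44*l + 3*x^2 + x*(8*l + 28) + 32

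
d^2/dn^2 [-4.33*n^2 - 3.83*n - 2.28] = -8.66000000000000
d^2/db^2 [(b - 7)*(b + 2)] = 2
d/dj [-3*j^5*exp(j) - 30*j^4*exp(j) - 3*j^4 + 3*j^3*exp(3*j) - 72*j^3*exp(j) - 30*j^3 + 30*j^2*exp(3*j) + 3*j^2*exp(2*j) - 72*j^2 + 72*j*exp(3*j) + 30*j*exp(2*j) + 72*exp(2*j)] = -3*j^5*exp(j) - 45*j^4*exp(j) + 9*j^3*exp(3*j) - 192*j^3*exp(j) - 12*j^3 + 99*j^2*exp(3*j) + 6*j^2*exp(2*j) - 216*j^2*exp(j) - 90*j^2 + 276*j*exp(3*j) + 66*j*exp(2*j) - 144*j + 72*exp(3*j) + 174*exp(2*j)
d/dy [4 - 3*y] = -3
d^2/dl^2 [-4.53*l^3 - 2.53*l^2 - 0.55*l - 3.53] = -27.18*l - 5.06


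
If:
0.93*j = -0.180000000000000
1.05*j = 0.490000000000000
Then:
No Solution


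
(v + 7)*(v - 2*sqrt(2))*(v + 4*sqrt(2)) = v^3 + 2*sqrt(2)*v^2 + 7*v^2 - 16*v + 14*sqrt(2)*v - 112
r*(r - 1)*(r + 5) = r^3 + 4*r^2 - 5*r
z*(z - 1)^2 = z^3 - 2*z^2 + z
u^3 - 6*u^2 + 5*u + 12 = (u - 4)*(u - 3)*(u + 1)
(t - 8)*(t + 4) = t^2 - 4*t - 32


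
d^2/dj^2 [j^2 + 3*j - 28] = 2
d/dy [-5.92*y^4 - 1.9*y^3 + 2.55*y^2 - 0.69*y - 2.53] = -23.68*y^3 - 5.7*y^2 + 5.1*y - 0.69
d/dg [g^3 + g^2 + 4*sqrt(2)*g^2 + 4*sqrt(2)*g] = 3*g^2 + 2*g + 8*sqrt(2)*g + 4*sqrt(2)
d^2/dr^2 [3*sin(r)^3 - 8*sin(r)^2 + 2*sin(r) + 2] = -27*sin(r)^3 + 32*sin(r)^2 + 16*sin(r) - 16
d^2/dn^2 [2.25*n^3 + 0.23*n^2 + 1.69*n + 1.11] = 13.5*n + 0.46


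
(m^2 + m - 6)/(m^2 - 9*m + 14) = (m + 3)/(m - 7)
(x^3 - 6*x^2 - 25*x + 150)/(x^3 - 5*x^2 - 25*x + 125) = (x - 6)/(x - 5)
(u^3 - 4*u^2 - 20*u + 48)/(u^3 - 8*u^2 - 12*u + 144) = (u - 2)/(u - 6)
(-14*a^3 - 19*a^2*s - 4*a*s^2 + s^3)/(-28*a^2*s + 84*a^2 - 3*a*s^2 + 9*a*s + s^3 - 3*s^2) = (2*a^2 + 3*a*s + s^2)/(4*a*s - 12*a + s^2 - 3*s)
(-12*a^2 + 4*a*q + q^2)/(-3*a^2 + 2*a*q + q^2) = (-12*a^2 + 4*a*q + q^2)/(-3*a^2 + 2*a*q + q^2)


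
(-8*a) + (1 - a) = 1 - 9*a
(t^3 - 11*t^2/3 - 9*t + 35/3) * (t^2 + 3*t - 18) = t^5 - 2*t^4/3 - 38*t^3 + 152*t^2/3 + 197*t - 210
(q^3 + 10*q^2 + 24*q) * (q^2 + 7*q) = q^5 + 17*q^4 + 94*q^3 + 168*q^2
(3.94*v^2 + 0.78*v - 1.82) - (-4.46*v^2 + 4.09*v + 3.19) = 8.4*v^2 - 3.31*v - 5.01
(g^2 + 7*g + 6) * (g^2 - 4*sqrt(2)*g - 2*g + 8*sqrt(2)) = g^4 - 4*sqrt(2)*g^3 + 5*g^3 - 20*sqrt(2)*g^2 - 8*g^2 - 12*g + 32*sqrt(2)*g + 48*sqrt(2)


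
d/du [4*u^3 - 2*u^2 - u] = 12*u^2 - 4*u - 1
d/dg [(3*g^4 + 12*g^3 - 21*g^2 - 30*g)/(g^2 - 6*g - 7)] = 6*(g^3 - 9*g^2 - 21*g + 35)/(g^2 - 14*g + 49)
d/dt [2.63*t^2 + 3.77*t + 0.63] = 5.26*t + 3.77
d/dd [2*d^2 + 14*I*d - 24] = 4*d + 14*I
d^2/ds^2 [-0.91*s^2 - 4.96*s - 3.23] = -1.82000000000000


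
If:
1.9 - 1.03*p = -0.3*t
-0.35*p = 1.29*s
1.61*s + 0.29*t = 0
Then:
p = 3.29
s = -0.89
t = 4.95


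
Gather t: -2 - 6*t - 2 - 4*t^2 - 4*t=-4*t^2 - 10*t - 4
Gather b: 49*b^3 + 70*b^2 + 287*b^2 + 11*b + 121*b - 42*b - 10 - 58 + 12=49*b^3 + 357*b^2 + 90*b - 56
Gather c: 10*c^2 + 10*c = 10*c^2 + 10*c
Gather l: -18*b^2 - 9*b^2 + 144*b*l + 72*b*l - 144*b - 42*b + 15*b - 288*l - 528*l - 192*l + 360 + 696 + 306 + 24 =-27*b^2 - 171*b + l*(216*b - 1008) + 1386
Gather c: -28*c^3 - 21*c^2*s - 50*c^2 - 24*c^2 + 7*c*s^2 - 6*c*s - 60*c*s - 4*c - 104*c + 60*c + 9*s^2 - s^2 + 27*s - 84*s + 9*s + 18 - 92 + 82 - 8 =-28*c^3 + c^2*(-21*s - 74) + c*(7*s^2 - 66*s - 48) + 8*s^2 - 48*s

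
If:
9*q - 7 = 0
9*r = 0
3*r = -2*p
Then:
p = 0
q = 7/9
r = 0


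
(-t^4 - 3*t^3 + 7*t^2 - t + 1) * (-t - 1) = t^5 + 4*t^4 - 4*t^3 - 6*t^2 - 1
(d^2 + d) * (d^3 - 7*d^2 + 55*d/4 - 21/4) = d^5 - 6*d^4 + 27*d^3/4 + 17*d^2/2 - 21*d/4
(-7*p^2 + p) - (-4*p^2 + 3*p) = -3*p^2 - 2*p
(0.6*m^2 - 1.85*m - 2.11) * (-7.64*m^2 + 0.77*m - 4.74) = -4.584*m^4 + 14.596*m^3 + 11.8519*m^2 + 7.1443*m + 10.0014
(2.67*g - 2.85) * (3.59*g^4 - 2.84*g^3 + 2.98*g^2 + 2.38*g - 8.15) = 9.5853*g^5 - 17.8143*g^4 + 16.0506*g^3 - 2.1384*g^2 - 28.5435*g + 23.2275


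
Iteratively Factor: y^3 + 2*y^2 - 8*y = (y - 2)*(y^2 + 4*y) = y*(y - 2)*(y + 4)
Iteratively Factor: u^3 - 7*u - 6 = (u + 1)*(u^2 - u - 6) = (u - 3)*(u + 1)*(u + 2)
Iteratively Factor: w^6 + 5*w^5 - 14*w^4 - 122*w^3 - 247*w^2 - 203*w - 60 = (w + 1)*(w^5 + 4*w^4 - 18*w^3 - 104*w^2 - 143*w - 60) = (w + 1)^2*(w^4 + 3*w^3 - 21*w^2 - 83*w - 60) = (w + 1)^3*(w^3 + 2*w^2 - 23*w - 60) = (w - 5)*(w + 1)^3*(w^2 + 7*w + 12) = (w - 5)*(w + 1)^3*(w + 4)*(w + 3)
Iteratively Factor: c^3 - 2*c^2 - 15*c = (c)*(c^2 - 2*c - 15) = c*(c - 5)*(c + 3)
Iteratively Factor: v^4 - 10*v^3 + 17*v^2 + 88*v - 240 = (v + 3)*(v^3 - 13*v^2 + 56*v - 80) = (v - 4)*(v + 3)*(v^2 - 9*v + 20) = (v - 4)^2*(v + 3)*(v - 5)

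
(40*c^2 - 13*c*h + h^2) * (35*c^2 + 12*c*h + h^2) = 1400*c^4 + 25*c^3*h - 81*c^2*h^2 - c*h^3 + h^4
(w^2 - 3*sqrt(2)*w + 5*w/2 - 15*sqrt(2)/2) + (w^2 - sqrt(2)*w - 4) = 2*w^2 - 4*sqrt(2)*w + 5*w/2 - 15*sqrt(2)/2 - 4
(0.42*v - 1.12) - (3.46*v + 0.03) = -3.04*v - 1.15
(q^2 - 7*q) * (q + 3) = q^3 - 4*q^2 - 21*q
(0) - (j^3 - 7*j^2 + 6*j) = -j^3 + 7*j^2 - 6*j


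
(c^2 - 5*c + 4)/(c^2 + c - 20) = (c - 1)/(c + 5)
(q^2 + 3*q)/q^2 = (q + 3)/q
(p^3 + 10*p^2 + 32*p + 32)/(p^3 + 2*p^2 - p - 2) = (p^2 + 8*p + 16)/(p^2 - 1)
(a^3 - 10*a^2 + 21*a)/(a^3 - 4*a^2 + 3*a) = (a - 7)/(a - 1)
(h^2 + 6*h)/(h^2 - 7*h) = (h + 6)/(h - 7)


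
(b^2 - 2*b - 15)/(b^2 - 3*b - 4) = (-b^2 + 2*b + 15)/(-b^2 + 3*b + 4)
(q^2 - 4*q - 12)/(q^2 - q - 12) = (-q^2 + 4*q + 12)/(-q^2 + q + 12)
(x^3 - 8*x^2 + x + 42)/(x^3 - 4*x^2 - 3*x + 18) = (x - 7)/(x - 3)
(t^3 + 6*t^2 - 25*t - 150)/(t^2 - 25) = t + 6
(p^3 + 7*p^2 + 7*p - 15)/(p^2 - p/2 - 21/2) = 2*(p^2 + 4*p - 5)/(2*p - 7)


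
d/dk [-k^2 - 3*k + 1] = -2*k - 3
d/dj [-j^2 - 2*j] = -2*j - 2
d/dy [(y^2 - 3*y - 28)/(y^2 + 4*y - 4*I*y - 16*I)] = (7 - 4*I)/(y^2 - 8*I*y - 16)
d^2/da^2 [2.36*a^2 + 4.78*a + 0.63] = 4.72000000000000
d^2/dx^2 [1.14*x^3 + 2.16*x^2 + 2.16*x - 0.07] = 6.84*x + 4.32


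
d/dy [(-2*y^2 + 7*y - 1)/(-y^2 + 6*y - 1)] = (-5*y^2 + 2*y - 1)/(y^4 - 12*y^3 + 38*y^2 - 12*y + 1)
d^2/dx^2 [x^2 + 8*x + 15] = 2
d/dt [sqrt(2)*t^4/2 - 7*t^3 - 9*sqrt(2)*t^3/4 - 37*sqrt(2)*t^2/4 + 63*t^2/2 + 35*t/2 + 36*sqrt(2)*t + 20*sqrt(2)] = 2*sqrt(2)*t^3 - 21*t^2 - 27*sqrt(2)*t^2/4 - 37*sqrt(2)*t/2 + 63*t + 35/2 + 36*sqrt(2)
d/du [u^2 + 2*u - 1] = 2*u + 2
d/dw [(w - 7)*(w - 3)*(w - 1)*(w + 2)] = 4*w^3 - 27*w^2 + 18*w + 41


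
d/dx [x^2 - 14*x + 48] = 2*x - 14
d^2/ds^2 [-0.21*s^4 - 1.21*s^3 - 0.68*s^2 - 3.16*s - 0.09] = -2.52*s^2 - 7.26*s - 1.36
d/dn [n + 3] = 1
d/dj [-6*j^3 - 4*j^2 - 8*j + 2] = -18*j^2 - 8*j - 8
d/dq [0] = 0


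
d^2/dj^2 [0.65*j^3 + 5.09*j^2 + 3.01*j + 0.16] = 3.9*j + 10.18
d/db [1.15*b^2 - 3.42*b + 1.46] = 2.3*b - 3.42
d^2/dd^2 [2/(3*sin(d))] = 2*(cos(d)^2 + 1)/(3*sin(d)^3)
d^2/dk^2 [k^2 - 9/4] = 2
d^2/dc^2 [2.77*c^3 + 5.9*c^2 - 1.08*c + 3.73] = 16.62*c + 11.8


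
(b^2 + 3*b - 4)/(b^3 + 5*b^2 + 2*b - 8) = 1/(b + 2)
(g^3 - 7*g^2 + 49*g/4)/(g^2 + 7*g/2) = (4*g^2 - 28*g + 49)/(2*(2*g + 7))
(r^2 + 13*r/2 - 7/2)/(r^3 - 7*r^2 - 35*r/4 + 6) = 2*(r + 7)/(2*r^2 - 13*r - 24)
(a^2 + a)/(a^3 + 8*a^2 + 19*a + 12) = a/(a^2 + 7*a + 12)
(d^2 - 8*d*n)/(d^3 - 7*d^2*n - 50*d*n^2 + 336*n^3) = d/(d^2 + d*n - 42*n^2)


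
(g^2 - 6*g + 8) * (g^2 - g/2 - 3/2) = g^4 - 13*g^3/2 + 19*g^2/2 + 5*g - 12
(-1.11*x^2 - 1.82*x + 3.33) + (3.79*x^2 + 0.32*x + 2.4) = 2.68*x^2 - 1.5*x + 5.73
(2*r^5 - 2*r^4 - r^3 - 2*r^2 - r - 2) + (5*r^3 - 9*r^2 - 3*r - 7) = 2*r^5 - 2*r^4 + 4*r^3 - 11*r^2 - 4*r - 9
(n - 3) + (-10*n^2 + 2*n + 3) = -10*n^2 + 3*n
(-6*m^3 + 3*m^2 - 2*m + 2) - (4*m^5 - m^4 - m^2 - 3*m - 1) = -4*m^5 + m^4 - 6*m^3 + 4*m^2 + m + 3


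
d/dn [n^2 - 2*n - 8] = 2*n - 2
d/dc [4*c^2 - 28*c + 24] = 8*c - 28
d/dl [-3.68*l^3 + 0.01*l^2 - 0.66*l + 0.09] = -11.04*l^2 + 0.02*l - 0.66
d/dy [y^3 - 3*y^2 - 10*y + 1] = 3*y^2 - 6*y - 10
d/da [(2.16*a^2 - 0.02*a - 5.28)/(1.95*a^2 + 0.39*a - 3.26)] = (0.8814*a^2 + 6.5088*a + 2.1244)/(3.8025*a^4 + 1.521*a^3 - 12.5619*a^2 - 2.5428*a + 10.6276)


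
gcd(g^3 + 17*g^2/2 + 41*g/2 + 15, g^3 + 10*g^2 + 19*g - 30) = g + 5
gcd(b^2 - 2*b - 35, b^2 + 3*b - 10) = b + 5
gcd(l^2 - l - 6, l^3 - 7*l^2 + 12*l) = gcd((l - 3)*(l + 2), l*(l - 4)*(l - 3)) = l - 3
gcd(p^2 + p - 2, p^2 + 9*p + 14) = p + 2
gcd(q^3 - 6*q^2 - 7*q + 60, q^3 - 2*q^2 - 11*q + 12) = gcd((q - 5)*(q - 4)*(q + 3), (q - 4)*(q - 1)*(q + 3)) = q^2 - q - 12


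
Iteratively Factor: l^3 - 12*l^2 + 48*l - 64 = (l - 4)*(l^2 - 8*l + 16) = (l - 4)^2*(l - 4)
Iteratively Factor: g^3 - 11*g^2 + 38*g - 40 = (g - 2)*(g^2 - 9*g + 20) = (g - 4)*(g - 2)*(g - 5)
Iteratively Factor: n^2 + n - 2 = (n - 1)*(n + 2)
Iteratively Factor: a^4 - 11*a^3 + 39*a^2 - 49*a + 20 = (a - 1)*(a^3 - 10*a^2 + 29*a - 20) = (a - 4)*(a - 1)*(a^2 - 6*a + 5) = (a - 5)*(a - 4)*(a - 1)*(a - 1)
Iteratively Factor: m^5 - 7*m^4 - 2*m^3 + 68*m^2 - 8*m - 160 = (m - 5)*(m^4 - 2*m^3 - 12*m^2 + 8*m + 32) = (m - 5)*(m - 2)*(m^3 - 12*m - 16) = (m - 5)*(m - 2)*(m + 2)*(m^2 - 2*m - 8) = (m - 5)*(m - 2)*(m + 2)^2*(m - 4)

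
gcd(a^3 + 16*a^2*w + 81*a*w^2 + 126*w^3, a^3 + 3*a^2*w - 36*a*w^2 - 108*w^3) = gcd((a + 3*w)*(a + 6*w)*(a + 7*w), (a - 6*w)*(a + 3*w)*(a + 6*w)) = a^2 + 9*a*w + 18*w^2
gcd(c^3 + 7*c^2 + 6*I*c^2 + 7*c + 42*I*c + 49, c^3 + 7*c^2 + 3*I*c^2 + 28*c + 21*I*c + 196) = c^2 + c*(7 + 7*I) + 49*I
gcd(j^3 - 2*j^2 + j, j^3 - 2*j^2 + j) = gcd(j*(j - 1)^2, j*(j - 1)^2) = j^3 - 2*j^2 + j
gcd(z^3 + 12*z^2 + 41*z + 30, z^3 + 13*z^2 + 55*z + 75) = z + 5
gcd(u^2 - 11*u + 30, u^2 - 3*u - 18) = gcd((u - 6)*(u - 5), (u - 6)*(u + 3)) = u - 6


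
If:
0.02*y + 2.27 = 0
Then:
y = -113.50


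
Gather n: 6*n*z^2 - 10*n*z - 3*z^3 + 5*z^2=n*(6*z^2 - 10*z) - 3*z^3 + 5*z^2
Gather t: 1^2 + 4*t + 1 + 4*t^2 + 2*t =4*t^2 + 6*t + 2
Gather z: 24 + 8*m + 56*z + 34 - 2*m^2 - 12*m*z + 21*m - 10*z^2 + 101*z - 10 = -2*m^2 + 29*m - 10*z^2 + z*(157 - 12*m) + 48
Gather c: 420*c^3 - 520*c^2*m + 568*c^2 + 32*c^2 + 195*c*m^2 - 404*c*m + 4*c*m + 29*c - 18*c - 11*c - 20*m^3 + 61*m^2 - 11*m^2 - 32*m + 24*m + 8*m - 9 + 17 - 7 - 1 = 420*c^3 + c^2*(600 - 520*m) + c*(195*m^2 - 400*m) - 20*m^3 + 50*m^2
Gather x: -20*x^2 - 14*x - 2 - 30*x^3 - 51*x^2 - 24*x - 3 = -30*x^3 - 71*x^2 - 38*x - 5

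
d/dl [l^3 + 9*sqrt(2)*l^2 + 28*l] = 3*l^2 + 18*sqrt(2)*l + 28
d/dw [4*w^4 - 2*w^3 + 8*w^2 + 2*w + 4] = 16*w^3 - 6*w^2 + 16*w + 2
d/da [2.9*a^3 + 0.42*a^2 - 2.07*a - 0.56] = 8.7*a^2 + 0.84*a - 2.07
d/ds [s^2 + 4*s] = 2*s + 4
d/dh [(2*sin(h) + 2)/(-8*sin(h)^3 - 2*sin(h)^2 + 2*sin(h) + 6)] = (8*sin(h)^3 + 13*sin(h)^2 + 2*sin(h) + 2)*cos(h)/(4*sin(h)^3 + sin(h)^2 - sin(h) - 3)^2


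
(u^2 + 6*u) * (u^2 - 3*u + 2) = u^4 + 3*u^3 - 16*u^2 + 12*u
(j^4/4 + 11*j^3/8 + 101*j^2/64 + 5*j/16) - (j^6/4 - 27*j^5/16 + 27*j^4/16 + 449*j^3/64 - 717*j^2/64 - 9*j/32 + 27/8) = -j^6/4 + 27*j^5/16 - 23*j^4/16 - 361*j^3/64 + 409*j^2/32 + 19*j/32 - 27/8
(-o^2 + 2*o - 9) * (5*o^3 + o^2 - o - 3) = -5*o^5 + 9*o^4 - 42*o^3 - 8*o^2 + 3*o + 27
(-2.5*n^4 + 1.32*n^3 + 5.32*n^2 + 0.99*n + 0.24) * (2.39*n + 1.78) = -5.975*n^5 - 1.2952*n^4 + 15.0644*n^3 + 11.8357*n^2 + 2.3358*n + 0.4272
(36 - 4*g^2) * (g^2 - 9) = -4*g^4 + 72*g^2 - 324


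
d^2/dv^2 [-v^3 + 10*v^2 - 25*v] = 20 - 6*v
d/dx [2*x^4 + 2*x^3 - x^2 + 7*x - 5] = 8*x^3 + 6*x^2 - 2*x + 7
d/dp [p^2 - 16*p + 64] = 2*p - 16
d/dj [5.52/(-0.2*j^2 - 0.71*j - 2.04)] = (2.208*j + 3.9192)/(0.2*j^2 + 0.71*j + 2.04)^2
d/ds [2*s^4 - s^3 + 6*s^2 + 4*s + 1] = 8*s^3 - 3*s^2 + 12*s + 4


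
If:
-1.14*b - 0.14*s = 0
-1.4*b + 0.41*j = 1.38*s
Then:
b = -0.12280701754386*s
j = 2.94651262302097*s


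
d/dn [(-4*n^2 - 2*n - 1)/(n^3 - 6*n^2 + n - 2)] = (4*n^4 + 4*n^3 - 13*n^2 + 4*n + 5)/(n^6 - 12*n^5 + 38*n^4 - 16*n^3 + 25*n^2 - 4*n + 4)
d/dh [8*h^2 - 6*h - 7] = 16*h - 6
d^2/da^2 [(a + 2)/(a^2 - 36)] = 2*(4*a^2*(a + 2) - (3*a + 2)*(a^2 - 36))/(a^2 - 36)^3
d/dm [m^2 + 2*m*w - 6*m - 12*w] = 2*m + 2*w - 6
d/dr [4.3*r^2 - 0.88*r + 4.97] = 8.6*r - 0.88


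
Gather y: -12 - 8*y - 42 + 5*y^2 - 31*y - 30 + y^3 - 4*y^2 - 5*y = y^3 + y^2 - 44*y - 84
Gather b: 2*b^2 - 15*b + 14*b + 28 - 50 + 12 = 2*b^2 - b - 10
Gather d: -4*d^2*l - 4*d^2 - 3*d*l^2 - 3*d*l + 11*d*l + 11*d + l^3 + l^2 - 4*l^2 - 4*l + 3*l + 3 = d^2*(-4*l - 4) + d*(-3*l^2 + 8*l + 11) + l^3 - 3*l^2 - l + 3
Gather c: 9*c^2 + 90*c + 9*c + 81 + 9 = 9*c^2 + 99*c + 90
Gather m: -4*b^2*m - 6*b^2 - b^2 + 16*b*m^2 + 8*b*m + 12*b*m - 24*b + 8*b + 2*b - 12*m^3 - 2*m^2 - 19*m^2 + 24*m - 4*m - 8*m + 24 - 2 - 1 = -7*b^2 - 14*b - 12*m^3 + m^2*(16*b - 21) + m*(-4*b^2 + 20*b + 12) + 21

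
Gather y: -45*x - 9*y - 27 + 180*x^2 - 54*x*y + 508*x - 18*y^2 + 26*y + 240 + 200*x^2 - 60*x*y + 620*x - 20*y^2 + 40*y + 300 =380*x^2 + 1083*x - 38*y^2 + y*(57 - 114*x) + 513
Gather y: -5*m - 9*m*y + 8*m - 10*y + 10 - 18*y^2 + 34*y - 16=3*m - 18*y^2 + y*(24 - 9*m) - 6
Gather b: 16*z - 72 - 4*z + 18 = 12*z - 54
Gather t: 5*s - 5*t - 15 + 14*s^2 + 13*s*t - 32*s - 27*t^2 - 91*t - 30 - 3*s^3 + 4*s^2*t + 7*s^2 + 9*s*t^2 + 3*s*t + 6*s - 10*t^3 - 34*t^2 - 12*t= -3*s^3 + 21*s^2 - 21*s - 10*t^3 + t^2*(9*s - 61) + t*(4*s^2 + 16*s - 108) - 45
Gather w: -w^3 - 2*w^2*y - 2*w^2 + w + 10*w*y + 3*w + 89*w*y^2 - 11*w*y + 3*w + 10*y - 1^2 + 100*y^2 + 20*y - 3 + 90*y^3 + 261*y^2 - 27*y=-w^3 + w^2*(-2*y - 2) + w*(89*y^2 - y + 7) + 90*y^3 + 361*y^2 + 3*y - 4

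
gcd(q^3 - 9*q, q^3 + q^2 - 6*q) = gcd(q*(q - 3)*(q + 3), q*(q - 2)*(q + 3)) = q^2 + 3*q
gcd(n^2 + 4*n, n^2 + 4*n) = n^2 + 4*n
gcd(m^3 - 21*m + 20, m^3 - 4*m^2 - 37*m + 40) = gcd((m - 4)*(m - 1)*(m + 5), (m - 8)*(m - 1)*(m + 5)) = m^2 + 4*m - 5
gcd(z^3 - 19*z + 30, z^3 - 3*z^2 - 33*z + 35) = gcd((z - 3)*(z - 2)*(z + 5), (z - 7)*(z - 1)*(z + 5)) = z + 5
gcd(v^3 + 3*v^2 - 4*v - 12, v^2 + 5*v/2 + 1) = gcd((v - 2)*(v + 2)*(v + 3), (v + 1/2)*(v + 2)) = v + 2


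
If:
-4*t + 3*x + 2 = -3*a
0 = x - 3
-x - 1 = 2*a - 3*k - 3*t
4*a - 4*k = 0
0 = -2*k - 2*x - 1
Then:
No Solution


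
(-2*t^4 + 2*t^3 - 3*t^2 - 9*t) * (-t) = 2*t^5 - 2*t^4 + 3*t^3 + 9*t^2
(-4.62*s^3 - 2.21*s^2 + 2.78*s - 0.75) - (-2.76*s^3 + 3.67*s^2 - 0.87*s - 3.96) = -1.86*s^3 - 5.88*s^2 + 3.65*s + 3.21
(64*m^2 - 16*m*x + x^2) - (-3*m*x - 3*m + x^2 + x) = 64*m^2 - 13*m*x + 3*m - x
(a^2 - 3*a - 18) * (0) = 0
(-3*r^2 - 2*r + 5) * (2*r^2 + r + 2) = -6*r^4 - 7*r^3 + 2*r^2 + r + 10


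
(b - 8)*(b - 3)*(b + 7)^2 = b^4 + 3*b^3 - 81*b^2 - 203*b + 1176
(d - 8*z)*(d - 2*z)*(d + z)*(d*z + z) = d^4*z - 9*d^3*z^2 + d^3*z + 6*d^2*z^3 - 9*d^2*z^2 + 16*d*z^4 + 6*d*z^3 + 16*z^4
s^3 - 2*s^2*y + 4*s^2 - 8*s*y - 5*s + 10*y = (s - 1)*(s + 5)*(s - 2*y)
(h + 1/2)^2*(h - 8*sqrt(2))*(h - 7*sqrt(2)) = h^4 - 15*sqrt(2)*h^3 + h^3 - 15*sqrt(2)*h^2 + 449*h^2/4 - 15*sqrt(2)*h/4 + 112*h + 28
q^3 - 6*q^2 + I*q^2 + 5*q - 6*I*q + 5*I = (q - 5)*(q - 1)*(q + I)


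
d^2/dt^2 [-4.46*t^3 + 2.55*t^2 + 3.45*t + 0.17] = 5.1 - 26.76*t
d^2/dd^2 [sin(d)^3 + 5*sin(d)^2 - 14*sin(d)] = -9*sin(d)^3 - 20*sin(d)^2 + 20*sin(d) + 10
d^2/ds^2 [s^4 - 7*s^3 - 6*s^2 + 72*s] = 12*s^2 - 42*s - 12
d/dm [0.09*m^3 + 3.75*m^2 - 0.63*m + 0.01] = 0.27*m^2 + 7.5*m - 0.63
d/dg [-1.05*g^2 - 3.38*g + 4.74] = -2.1*g - 3.38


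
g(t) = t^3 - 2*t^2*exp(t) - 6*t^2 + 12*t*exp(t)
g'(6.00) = -4805.15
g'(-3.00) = 61.51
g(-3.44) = -113.79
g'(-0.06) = 11.57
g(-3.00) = -83.69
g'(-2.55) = 48.44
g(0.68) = 11.82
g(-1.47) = -21.19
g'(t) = -2*t^2*exp(t) + 3*t^2 + 8*t*exp(t) - 12*t + 12*exp(t)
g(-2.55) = -59.00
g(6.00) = 0.00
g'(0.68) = 25.83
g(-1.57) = -23.60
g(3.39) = 494.97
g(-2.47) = -55.21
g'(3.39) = 472.48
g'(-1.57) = 25.09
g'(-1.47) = 23.18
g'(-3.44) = 75.52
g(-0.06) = -0.71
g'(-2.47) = 46.25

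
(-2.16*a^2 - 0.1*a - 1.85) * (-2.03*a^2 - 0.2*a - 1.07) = 4.3848*a^4 + 0.635*a^3 + 6.0867*a^2 + 0.477*a + 1.9795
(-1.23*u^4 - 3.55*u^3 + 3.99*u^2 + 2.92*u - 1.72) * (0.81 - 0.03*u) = 0.0369*u^5 - 0.8898*u^4 - 2.9952*u^3 + 3.1443*u^2 + 2.4168*u - 1.3932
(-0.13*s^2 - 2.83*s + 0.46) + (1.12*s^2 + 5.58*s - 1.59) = 0.99*s^2 + 2.75*s - 1.13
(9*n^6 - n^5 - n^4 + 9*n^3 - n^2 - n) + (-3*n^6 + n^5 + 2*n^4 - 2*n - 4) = 6*n^6 + n^4 + 9*n^3 - n^2 - 3*n - 4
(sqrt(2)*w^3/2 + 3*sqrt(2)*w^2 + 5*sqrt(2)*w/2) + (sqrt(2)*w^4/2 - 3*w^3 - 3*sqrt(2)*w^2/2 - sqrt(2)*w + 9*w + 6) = sqrt(2)*w^4/2 - 3*w^3 + sqrt(2)*w^3/2 + 3*sqrt(2)*w^2/2 + 3*sqrt(2)*w/2 + 9*w + 6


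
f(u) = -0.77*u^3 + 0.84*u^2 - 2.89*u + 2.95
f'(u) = -2.31*u^2 + 1.68*u - 2.89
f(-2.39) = 25.17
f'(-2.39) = -20.10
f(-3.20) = 46.03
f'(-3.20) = -31.92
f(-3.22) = 46.67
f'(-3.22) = -32.25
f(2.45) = -10.41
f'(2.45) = -12.64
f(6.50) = -191.81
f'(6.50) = -89.57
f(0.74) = 0.96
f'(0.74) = -2.91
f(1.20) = -0.64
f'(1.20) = -4.20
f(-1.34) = 10.18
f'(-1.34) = -9.29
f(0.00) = 2.95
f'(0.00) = -2.89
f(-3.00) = 39.97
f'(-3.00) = -28.72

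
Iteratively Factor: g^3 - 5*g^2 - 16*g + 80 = (g + 4)*(g^2 - 9*g + 20) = (g - 4)*(g + 4)*(g - 5)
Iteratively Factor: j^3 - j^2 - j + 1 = (j - 1)*(j^2 - 1) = (j - 1)^2*(j + 1)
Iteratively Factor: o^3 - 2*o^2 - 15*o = (o - 5)*(o^2 + 3*o) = o*(o - 5)*(o + 3)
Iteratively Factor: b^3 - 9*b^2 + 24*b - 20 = (b - 5)*(b^2 - 4*b + 4) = (b - 5)*(b - 2)*(b - 2)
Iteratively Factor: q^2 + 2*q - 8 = (q + 4)*(q - 2)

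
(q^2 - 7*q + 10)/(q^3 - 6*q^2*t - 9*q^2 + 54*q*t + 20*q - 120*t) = (q - 2)/(q^2 - 6*q*t - 4*q + 24*t)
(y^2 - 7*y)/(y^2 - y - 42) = y/(y + 6)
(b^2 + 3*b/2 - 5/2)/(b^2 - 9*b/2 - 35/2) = (b - 1)/(b - 7)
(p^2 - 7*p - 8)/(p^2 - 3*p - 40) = (p + 1)/(p + 5)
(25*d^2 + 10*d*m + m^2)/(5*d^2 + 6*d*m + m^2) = (5*d + m)/(d + m)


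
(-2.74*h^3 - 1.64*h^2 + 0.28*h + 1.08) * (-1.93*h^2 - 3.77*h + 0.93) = 5.2882*h^5 + 13.495*h^4 + 3.0942*h^3 - 4.6652*h^2 - 3.8112*h + 1.0044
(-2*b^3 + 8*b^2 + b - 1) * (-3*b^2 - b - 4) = 6*b^5 - 22*b^4 - 3*b^3 - 30*b^2 - 3*b + 4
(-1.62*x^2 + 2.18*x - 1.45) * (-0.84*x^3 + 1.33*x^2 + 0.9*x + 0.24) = 1.3608*x^5 - 3.9858*x^4 + 2.6594*x^3 - 0.3553*x^2 - 0.7818*x - 0.348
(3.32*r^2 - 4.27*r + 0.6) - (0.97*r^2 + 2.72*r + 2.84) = 2.35*r^2 - 6.99*r - 2.24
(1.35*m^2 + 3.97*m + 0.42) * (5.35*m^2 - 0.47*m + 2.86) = 7.2225*m^4 + 20.605*m^3 + 4.2421*m^2 + 11.1568*m + 1.2012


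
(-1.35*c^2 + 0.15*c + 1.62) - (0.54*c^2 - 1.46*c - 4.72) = -1.89*c^2 + 1.61*c + 6.34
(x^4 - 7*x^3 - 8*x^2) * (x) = x^5 - 7*x^4 - 8*x^3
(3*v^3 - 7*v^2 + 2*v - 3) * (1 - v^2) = -3*v^5 + 7*v^4 + v^3 - 4*v^2 + 2*v - 3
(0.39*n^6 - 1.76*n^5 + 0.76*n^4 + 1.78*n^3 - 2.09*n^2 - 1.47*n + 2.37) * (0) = 0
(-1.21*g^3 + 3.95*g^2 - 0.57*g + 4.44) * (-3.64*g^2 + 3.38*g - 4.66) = 4.4044*g^5 - 18.4678*g^4 + 21.0644*g^3 - 36.4952*g^2 + 17.6634*g - 20.6904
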